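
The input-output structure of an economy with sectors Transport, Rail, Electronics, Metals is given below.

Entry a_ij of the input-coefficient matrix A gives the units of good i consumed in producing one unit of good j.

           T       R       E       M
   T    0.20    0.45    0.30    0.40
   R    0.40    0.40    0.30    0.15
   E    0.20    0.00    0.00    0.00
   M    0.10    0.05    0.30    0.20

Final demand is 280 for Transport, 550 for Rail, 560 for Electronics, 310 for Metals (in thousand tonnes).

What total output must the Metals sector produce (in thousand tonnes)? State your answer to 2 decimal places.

x_M = 1948.75

I − A =
  [   0.80    -0.45    -0.30    -0.40]
  [  -0.40     0.60    -0.30    -0.15]
  [  -0.20     0.00     1.00     0.00]
  [  -0.10    -0.05    -0.30     0.80]
Compute the cofactors C_ij = (−1)^(i+j)·(3×3 minor ij) of I−A; the adjugate is their transpose:
adj(I−A) = Cᵀ =
  [ 0.47250   0.38000   0.34800   0.30750]
  [ 0.39200   0.52800   0.36450   0.29500]
  [ 0.09450   0.07600   0.19525   0.06150]
  [ 0.11900   0.10900   0.13950   0.23700]
det(I−A) = Σ_j (I−A)_1j·C_1j = (0.80)(0.47250) + (-0.45)(0.39200) + (-0.30)(0.09450) + (-0.40)(0.11900) = 0.12565
(I − A)⁻¹ = adj(I−A) / det(I−A) ≈
  [   3.7604     3.0243     2.7696     2.4473]
  [   3.1198     4.2021     2.9009     2.3478]
  [   0.7521     0.6049     1.5539     0.4895]
  [   0.9471     0.8675     1.1102     1.8862]
x = (I − A)⁻¹ d = adj(I−A)·d / det(I−A), with det(I−A) = 0.12565:
  x_T = (0.47250·280 + 0.38000·550 + 0.34800·560 + 0.30750·310) / 0.12565 = 631.505 / 0.12565 ≈ 5025.91
  x_R = (0.39200·280 + 0.52800·550 + 0.36450·560 + 0.29500·310) / 0.12565 = 695.73 / 0.12565 ≈ 5537.05
  x_E = (0.09450·280 + 0.07600·550 + 0.19525·560 + 0.06150·310) / 0.12565 = 196.665 / 0.12565 ≈ 1565.18
  x_M = (0.11900·280 + 0.10900·550 + 0.13950·560 + 0.23700·310) / 0.12565 = 244.86 / 0.12565 ≈ 1948.75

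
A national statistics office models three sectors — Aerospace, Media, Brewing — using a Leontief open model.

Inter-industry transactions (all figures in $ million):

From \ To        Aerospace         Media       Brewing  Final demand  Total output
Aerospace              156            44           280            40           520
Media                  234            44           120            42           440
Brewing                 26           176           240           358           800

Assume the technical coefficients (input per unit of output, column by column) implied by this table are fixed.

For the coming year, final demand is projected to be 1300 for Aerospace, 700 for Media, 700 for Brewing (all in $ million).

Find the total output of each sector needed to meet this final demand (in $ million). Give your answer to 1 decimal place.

x_1 = 3885.4, x_2 = 3242.2, x_3 = 3130.2

Technical coefficients a_ij = z_ij / X_j:
  a_11 = 156/520 = 0.30, a_21 = 234/520 = 0.45, a_31 = 26/520 = 0.05
  a_12 = 44/440 = 0.10, a_22 = 44/440 = 0.10, a_32 = 176/440 = 0.40
  a_13 = 280/800 = 0.35, a_23 = 120/800 = 0.15, a_33 = 240/800 = 0.30
I − A =
  [   0.70    -0.10    -0.35]
  [  -0.45     0.90    -0.15]
  [  -0.05    -0.40     0.70]
Cofactors of I−A, C_ij = (−1)^(i+j)·(minor ij) (rows/columns in the sector order above):
  C_11 = (0.90)(0.70) − (-0.15)(-0.40) = 0.5700
  C_12 = −[(-0.45)(0.70) − (-0.15)(-0.05)] = 0.3225
  C_13 = (-0.45)(-0.40) − (0.90)(-0.05) = 0.2250
  C_21 = −[(-0.10)(0.70) − (-0.35)(-0.40)] = 0.2100
  C_22 = (0.70)(0.70) − (-0.35)(-0.05) = 0.4725
  C_23 = −[(0.70)(-0.40) − (-0.10)(-0.05)] = 0.2850
  C_31 = (-0.10)(-0.15) − (-0.35)(0.90) = 0.3300
  C_32 = −[(0.70)(-0.15) − (-0.35)(-0.45)] = 0.2625
  C_33 = (0.70)(0.90) − (-0.10)(-0.45) = 0.5850
det(I−A) = Σ_j (I−A)_1j·C_1j = (0.70)(0.5700) + (-0.10)(0.3225) + (-0.35)(0.2250) = 0.2880
adj(I−A) = Cᵀ =
  [ 0.5700   0.2100   0.3300]
  [ 0.3225   0.4725   0.2625]
  [ 0.2250   0.2850   0.5850]
(I − A)⁻¹ = adj(I−A) / det(I−A) ≈
  [   1.9792     0.7292     1.1458]
  [   1.1198     1.6406     0.9115]
  [   0.7813     0.9896     2.0313]
x = (I − A)⁻¹ d = adj(I−A)·d / det(I−A), with det(I−A) = 0.2880:
  x_1 = (0.5700·1300 + 0.2100·700 + 0.3300·700) / 0.2880 = 1119.00 / 0.2880 ≈ 3885.4
  x_2 = (0.3225·1300 + 0.4725·700 + 0.2625·700) / 0.2880 = 933.75 / 0.2880 ≈ 3242.2
  x_3 = (0.2250·1300 + 0.2850·700 + 0.5850·700) / 0.2880 = 901.50 / 0.2880 ≈ 3130.2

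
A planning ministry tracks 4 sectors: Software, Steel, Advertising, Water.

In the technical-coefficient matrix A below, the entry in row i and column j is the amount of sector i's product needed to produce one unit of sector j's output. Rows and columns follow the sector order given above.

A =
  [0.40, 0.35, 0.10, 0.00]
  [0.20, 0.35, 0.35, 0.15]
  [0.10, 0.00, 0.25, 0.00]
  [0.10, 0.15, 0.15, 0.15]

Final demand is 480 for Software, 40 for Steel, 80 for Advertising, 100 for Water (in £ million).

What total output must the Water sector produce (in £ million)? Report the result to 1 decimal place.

x_4 = 435.5

I − A =
  [   0.60    -0.35    -0.10     0.00]
  [  -0.20     0.65    -0.35    -0.15]
  [  -0.10     0.00     0.75     0.00]
  [  -0.10    -0.15    -0.15     0.85]
Compute the cofactors C_ij = (−1)^(i+j)·(3×3 minor ij) of I−A; the adjugate is their transpose:
adj(I−A) = Cᵀ =
  [ 0.397500   0.223125   0.165000   0.039375]
  [ 0.170750   0.374000   0.210500   0.066000]
  [ 0.053000   0.029750   0.253250   0.005250]
  [ 0.086250   0.097500   0.101250   0.221250]
det(I−A) = Σ_j (I−A)_1j·C_1j = (0.60)(0.397500) + (-0.35)(0.170750) + (-0.10)(0.053000) + (0.00)(0.086250) = 0.1734375
(I − A)⁻¹ = adj(I−A) / det(I−A) ≈
  [   2.2919     1.2865     0.9514     0.2270]
  [   0.9845     2.1564     1.2137     0.3805]
  [   0.3056     0.1715     1.4602     0.0303]
  [   0.4973     0.5622     0.5838     1.2757]
x = (I − A)⁻¹ d = adj(I−A)·d / det(I−A), with det(I−A) = 0.1734375:
  x_1 = (0.397500·480 + 0.223125·40 + 0.165000·80 + 0.039375·100) / 0.1734375 = 216.8625 / 0.1734375 ≈ 1250.4
  x_2 = (0.170750·480 + 0.374000·40 + 0.210500·80 + 0.066000·100) / 0.1734375 = 120.36 / 0.1734375 ≈ 694.0
  x_3 = (0.053000·480 + 0.029750·40 + 0.253250·80 + 0.005250·100) / 0.1734375 = 47.415 / 0.1734375 ≈ 273.4
  x_4 = (0.086250·480 + 0.097500·40 + 0.101250·80 + 0.221250·100) / 0.1734375 = 75.525 / 0.1734375 ≈ 435.5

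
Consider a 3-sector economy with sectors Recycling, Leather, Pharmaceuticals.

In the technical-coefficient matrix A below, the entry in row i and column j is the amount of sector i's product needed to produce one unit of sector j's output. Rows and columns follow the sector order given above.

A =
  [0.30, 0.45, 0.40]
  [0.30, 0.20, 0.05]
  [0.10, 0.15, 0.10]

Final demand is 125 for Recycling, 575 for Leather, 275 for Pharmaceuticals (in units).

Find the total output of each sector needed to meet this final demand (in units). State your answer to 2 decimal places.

x_1 = 1386.54, x_2 = 1280.77, x_3 = 673.08

I − A =
  [   0.70    -0.45    -0.40]
  [  -0.30     0.80    -0.05]
  [  -0.10    -0.15     0.90]
Cofactors of I−A, C_ij = (−1)^(i+j)·(minor ij) (rows/columns in the sector order above):
  C_11 = (0.80)(0.90) − (-0.05)(-0.15) = 0.7125
  C_12 = −[(-0.30)(0.90) − (-0.05)(-0.10)] = 0.2750
  C_13 = (-0.30)(-0.15) − (0.80)(-0.10) = 0.1250
  C_21 = −[(-0.45)(0.90) − (-0.40)(-0.15)] = 0.4650
  C_22 = (0.70)(0.90) − (-0.40)(-0.10) = 0.5900
  C_23 = −[(0.70)(-0.15) − (-0.45)(-0.10)] = 0.1500
  C_31 = (-0.45)(-0.05) − (-0.40)(0.80) = 0.3425
  C_32 = −[(0.70)(-0.05) − (-0.40)(-0.30)] = 0.1550
  C_33 = (0.70)(0.80) − (-0.45)(-0.30) = 0.4250
det(I−A) = Σ_j (I−A)_1j·C_1j = (0.70)(0.7125) + (-0.45)(0.2750) + (-0.40)(0.1250) = 0.3250
adj(I−A) = Cᵀ =
  [ 0.7125   0.4650   0.3425]
  [ 0.2750   0.5900   0.1550]
  [ 0.1250   0.1500   0.4250]
(I − A)⁻¹ = adj(I−A) / det(I−A) ≈
  [   2.1923     1.4308     1.0538]
  [   0.8462     1.8154     0.4769]
  [   0.3846     0.4615     1.3077]
x = (I − A)⁻¹ d = adj(I−A)·d / det(I−A), with det(I−A) = 0.3250:
  x_1 = (0.7125·125 + 0.4650·575 + 0.3425·275) / 0.3250 = 450.625 / 0.3250 ≈ 1386.54
  x_2 = (0.2750·125 + 0.5900·575 + 0.1550·275) / 0.3250 = 416.25 / 0.3250 ≈ 1280.77
  x_3 = (0.1250·125 + 0.1500·575 + 0.4250·275) / 0.3250 = 218.75 / 0.3250 ≈ 673.08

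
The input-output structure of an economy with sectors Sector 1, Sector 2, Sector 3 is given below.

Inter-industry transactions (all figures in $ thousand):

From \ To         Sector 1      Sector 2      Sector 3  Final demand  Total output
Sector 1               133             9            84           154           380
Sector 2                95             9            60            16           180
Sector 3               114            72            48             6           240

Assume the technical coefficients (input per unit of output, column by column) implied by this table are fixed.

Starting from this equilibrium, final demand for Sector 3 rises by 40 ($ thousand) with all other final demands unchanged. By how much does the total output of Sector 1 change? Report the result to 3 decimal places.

Technical coefficients a_ij = z_ij / X_j:
  a_11 = 133/380 = 0.35, a_21 = 95/380 = 0.25, a_31 = 114/380 = 0.30
  a_12 = 9/180 = 0.05, a_22 = 9/180 = 0.05, a_32 = 72/180 = 0.40
  a_13 = 84/240 = 0.35, a_23 = 60/240 = 0.25, a_33 = 48/240 = 0.20
I − A =
  [   0.65    -0.05    -0.35]
  [  -0.25     0.95    -0.25]
  [  -0.30    -0.40     0.80]
Cofactors of I−A, C_ij = (−1)^(i+j)·(minor ij) (rows/columns in the sector order above):
  C_11 = (0.95)(0.80) − (-0.25)(-0.40) = 0.6600
  C_12 = −[(-0.25)(0.80) − (-0.25)(-0.30)] = 0.2750
  C_13 = (-0.25)(-0.40) − (0.95)(-0.30) = 0.3850
  C_21 = −[(-0.05)(0.80) − (-0.35)(-0.40)] = 0.1800
  C_22 = (0.65)(0.80) − (-0.35)(-0.30) = 0.4150
  C_23 = −[(0.65)(-0.40) − (-0.05)(-0.30)] = 0.2750
  C_31 = (-0.05)(-0.25) − (-0.35)(0.95) = 0.3450
  C_32 = −[(0.65)(-0.25) − (-0.35)(-0.25)] = 0.2500
  C_33 = (0.65)(0.95) − (-0.05)(-0.25) = 0.6050
det(I−A) = Σ_j (I−A)_1j·C_1j = (0.65)(0.6600) + (-0.05)(0.2750) + (-0.35)(0.3850) = 0.2805
adj(I−A) = Cᵀ =
  [ 0.6600   0.1800   0.3450]
  [ 0.2750   0.4150   0.2500]
  [ 0.3850   0.2750   0.6050]
(I − A)⁻¹ = adj(I−A) / det(I−A) ≈
  [   2.3529     0.6417     1.2299]
  [   0.9804     1.4795     0.8913]
  [   1.3725     0.9804     2.1569]
Δx = (I − A)⁻¹ Δd with Δd having +40 in the Sector 3 component and 0 elsewhere.
So Δx_1 = L_13 · (+40), where L_13 = adj(I−A)_13 / det(I−A) = 0.3450 / 0.2805.
Δx_1 = 0.3450 × (+40) / 0.2805 = 13.80 / 0.2805 ≈ 49.198.

Δx_1 = 49.198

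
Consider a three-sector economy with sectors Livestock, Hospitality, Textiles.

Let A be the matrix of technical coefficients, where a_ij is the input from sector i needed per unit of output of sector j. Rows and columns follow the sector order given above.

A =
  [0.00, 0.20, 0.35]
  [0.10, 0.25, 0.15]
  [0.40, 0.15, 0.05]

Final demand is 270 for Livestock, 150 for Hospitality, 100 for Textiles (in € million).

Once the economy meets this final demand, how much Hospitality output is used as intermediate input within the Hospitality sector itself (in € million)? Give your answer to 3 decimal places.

I − A =
  [   1.00    -0.20    -0.35]
  [  -0.10     0.75    -0.15]
  [  -0.40    -0.15     0.95]
Cofactors of I−A, C_ij = (−1)^(i+j)·(minor ij) (rows/columns in the sector order above):
  C_11 = (0.75)(0.95) − (-0.15)(-0.15) = 0.6900
  C_12 = −[(-0.10)(0.95) − (-0.15)(-0.40)] = 0.1550
  C_13 = (-0.10)(-0.15) − (0.75)(-0.40) = 0.3150
  C_21 = −[(-0.20)(0.95) − (-0.35)(-0.15)] = 0.2425
  C_22 = (1.00)(0.95) − (-0.35)(-0.40) = 0.8100
  C_23 = −[(1.00)(-0.15) − (-0.20)(-0.40)] = 0.2300
  C_31 = (-0.20)(-0.15) − (-0.35)(0.75) = 0.2925
  C_32 = −[(1.00)(-0.15) − (-0.35)(-0.10)] = 0.1850
  C_33 = (1.00)(0.75) − (-0.20)(-0.10) = 0.7300
det(I−A) = Σ_j (I−A)_1j·C_1j = (1.00)(0.6900) + (-0.20)(0.1550) + (-0.35)(0.3150) = 0.54875
adj(I−A) = Cᵀ =
  [ 0.6900   0.2425   0.2925]
  [ 0.1550   0.8100   0.1850]
  [ 0.3150   0.2300   0.7300]
(I − A)⁻¹ = adj(I−A) / det(I−A) ≈
  [   1.2574     0.4419     0.5330]
  [   0.2825     1.4761     0.3371]
  [   0.5740     0.4191     1.3303]
First solve x = (I − A)⁻¹ d = adj(I−A)·d / det(I−A); in particular x_2 = (0.1550·270 + 0.8100·150 + 0.1850·100) / 0.54875 = 181.85 / 0.54875 ≈ 331.38952.
Intermediate flow from 2 to 2: z_22 = a_22 · x_2 = 0.25 × 181.85 / 0.54875 = 45.4625 / 0.54875 ≈ 82.847.

z_22 = 82.847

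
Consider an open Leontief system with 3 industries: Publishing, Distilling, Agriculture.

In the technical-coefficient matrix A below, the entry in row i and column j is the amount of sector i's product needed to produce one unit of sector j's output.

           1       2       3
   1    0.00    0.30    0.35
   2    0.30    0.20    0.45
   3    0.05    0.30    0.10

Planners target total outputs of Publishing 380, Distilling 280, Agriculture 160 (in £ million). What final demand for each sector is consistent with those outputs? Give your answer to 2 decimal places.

d_1 = 240.00, d_2 = 38.00, d_3 = 41.00

I − A =
  [   1.00    -0.30    -0.35]
  [  -0.30     0.80    -0.45]
  [  -0.05    -0.30     0.90]
d = (I − A) x:
  d_1 = (+1.00)·380 + (-0.30)·280 + (-0.35)·160 = 240.00
  d_2 = (-0.30)·380 + (+0.80)·280 + (-0.45)·160 = 38.00
  d_3 = (-0.05)·380 + (-0.30)·280 + (+0.90)·160 = 41.00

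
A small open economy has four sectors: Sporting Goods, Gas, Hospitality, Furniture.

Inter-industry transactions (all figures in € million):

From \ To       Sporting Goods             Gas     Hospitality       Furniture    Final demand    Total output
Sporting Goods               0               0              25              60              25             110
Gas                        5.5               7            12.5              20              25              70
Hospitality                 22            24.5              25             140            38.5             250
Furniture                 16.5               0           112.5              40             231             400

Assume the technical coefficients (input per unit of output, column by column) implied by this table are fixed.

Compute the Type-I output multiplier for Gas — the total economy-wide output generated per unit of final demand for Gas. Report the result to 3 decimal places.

m_G = 2.198

Technical coefficients a_ij = z_ij / X_j:
  a_SS = 0/110 = 0.00, a_GS = 5.5/110 = 0.05, a_HS = 22/110 = 0.20, a_FS = 16.5/110 = 0.15
  a_SG = 0/70 = 0.00, a_GG = 7/70 = 0.10, a_HG = 24.5/70 = 0.35, a_FG = 0/70 = 0.00
  a_SH = 25/250 = 0.10, a_GH = 12.5/250 = 0.05, a_HH = 25/250 = 0.10, a_FH = 112.5/250 = 0.45
  a_SF = 60/400 = 0.15, a_GF = 20/400 = 0.05, a_HF = 140/400 = 0.35, a_FF = 40/400 = 0.10
I − A =
  [   1.00     0.00    -0.10    -0.15]
  [  -0.05     0.90    -0.05    -0.05]
  [  -0.20    -0.35     0.90    -0.35]
  [  -0.15     0.00    -0.45     0.90]
Compute the cofactors C_ij = (−1)^(i+j)·(3×3 minor ij) of I−A; the adjugate is their transpose:
adj(I−A) = Cᵀ =
  [ 0.563625   0.055125   0.141750   0.152125]
  [ 0.055500   0.595500   0.075000   0.071500]
  [ 0.227625   0.307125   0.789750   0.362125]
  [ 0.207750   0.162750   0.418500   0.772750]
det(I−A) = Σ_j (I−A)_1j·C_1j = (1.00)(0.563625) + (0.00)(0.055500) + (-0.10)(0.227625) + (-0.15)(0.207750) = 0.5097
(I − A)⁻¹ = adj(I−A) / det(I−A) ≈
  [   1.1058     0.1082     0.2781     0.2985]
  [   0.1089     1.1683     0.1471     0.1403]
  [   0.4466     0.6026     1.5494     0.7105]
  [   0.4076     0.3193     0.8211     1.5161]
The output multiplier for sector j is the column-j sum of the Leontief inverse (I − A)⁻¹ = adj(I−A) / det(I−A).
Column G of adj(I−A): (0.055125, 0.595500, 0.307125, 0.162750); det(I−A) = 0.5097.
m_G = (0.055125 + 0.595500 + 0.307125 + 0.162750) / 0.5097 = 1.1205 / 0.5097 ≈ 2.198.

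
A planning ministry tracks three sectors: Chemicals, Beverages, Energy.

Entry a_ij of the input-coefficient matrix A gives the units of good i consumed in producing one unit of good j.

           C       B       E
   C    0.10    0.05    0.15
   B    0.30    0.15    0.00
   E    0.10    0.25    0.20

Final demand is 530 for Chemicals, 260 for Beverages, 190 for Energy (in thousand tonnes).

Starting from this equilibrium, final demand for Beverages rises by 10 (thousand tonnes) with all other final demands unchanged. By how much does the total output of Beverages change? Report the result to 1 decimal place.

Δx_B = 12.2

I − A =
  [   0.90    -0.05    -0.15]
  [  -0.30     0.85     0.00]
  [  -0.10    -0.25     0.80]
Cofactors of I−A, C_ij = (−1)^(i+j)·(minor ij) (rows/columns in the sector order above):
  C_11 = (0.85)(0.80) − (0.00)(-0.25) = 0.6800
  C_12 = −[(-0.30)(0.80) − (0.00)(-0.10)] = 0.2400
  C_13 = (-0.30)(-0.25) − (0.85)(-0.10) = 0.1600
  C_21 = −[(-0.05)(0.80) − (-0.15)(-0.25)] = 0.0775
  C_22 = (0.90)(0.80) − (-0.15)(-0.10) = 0.7050
  C_23 = −[(0.90)(-0.25) − (-0.05)(-0.10)] = 0.2300
  C_31 = (-0.05)(0.00) − (-0.15)(0.85) = 0.1275
  C_32 = −[(0.90)(0.00) − (-0.15)(-0.30)] = 0.0450
  C_33 = (0.90)(0.85) − (-0.05)(-0.30) = 0.7500
det(I−A) = Σ_j (I−A)_1j·C_1j = (0.90)(0.6800) + (-0.05)(0.2400) + (-0.15)(0.1600) = 0.5760
adj(I−A) = Cᵀ =
  [ 0.6800   0.0775   0.1275]
  [ 0.2400   0.7050   0.0450]
  [ 0.1600   0.2300   0.7500]
(I − A)⁻¹ = adj(I−A) / det(I−A) ≈
  [   1.1806     0.1345     0.2214]
  [   0.4167     1.2240     0.0781]
  [   0.2778     0.3993     1.3021]
Δx = (I − A)⁻¹ Δd with Δd having +10 in the Beverages component and 0 elsewhere.
So Δx_B = L_BB · (+10), where L_BB = adj(I−A)_BB / det(I−A) = 0.7050 / 0.5760.
Δx_B = 0.7050 × (+10) / 0.5760 = 7.05 / 0.5760 ≈ 12.2.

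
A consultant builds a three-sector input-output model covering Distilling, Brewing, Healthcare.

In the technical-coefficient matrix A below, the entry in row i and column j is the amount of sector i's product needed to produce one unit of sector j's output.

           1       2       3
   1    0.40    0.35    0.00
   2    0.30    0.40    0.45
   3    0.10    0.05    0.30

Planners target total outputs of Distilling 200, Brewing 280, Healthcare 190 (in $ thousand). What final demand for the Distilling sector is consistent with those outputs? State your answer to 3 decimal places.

I − A =
  [   0.60    -0.35     0.00]
  [  -0.30     0.60    -0.45]
  [  -0.10    -0.05     0.70]
d = (I − A) x:
  d_1 = (+0.60)·200 + (-0.35)·280 + (+0.00)·190 = 22.000
  d_2 = (-0.30)·200 + (+0.60)·280 + (-0.45)·190 = 22.500
  d_3 = (-0.10)·200 + (-0.05)·280 + (+0.70)·190 = 99.000

d_1 = 22.000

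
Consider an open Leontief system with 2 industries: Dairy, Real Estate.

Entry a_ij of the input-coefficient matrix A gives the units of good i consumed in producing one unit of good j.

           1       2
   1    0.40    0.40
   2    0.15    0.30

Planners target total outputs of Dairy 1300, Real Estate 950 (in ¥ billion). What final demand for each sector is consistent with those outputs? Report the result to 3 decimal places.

I − A =
  [   0.60    -0.40]
  [  -0.15     0.70]
d = (I − A) x:
  d_1 = (+0.60)·1300 + (-0.40)·950 = 400.000
  d_2 = (-0.15)·1300 + (+0.70)·950 = 470.000

d_1 = 400.000, d_2 = 470.000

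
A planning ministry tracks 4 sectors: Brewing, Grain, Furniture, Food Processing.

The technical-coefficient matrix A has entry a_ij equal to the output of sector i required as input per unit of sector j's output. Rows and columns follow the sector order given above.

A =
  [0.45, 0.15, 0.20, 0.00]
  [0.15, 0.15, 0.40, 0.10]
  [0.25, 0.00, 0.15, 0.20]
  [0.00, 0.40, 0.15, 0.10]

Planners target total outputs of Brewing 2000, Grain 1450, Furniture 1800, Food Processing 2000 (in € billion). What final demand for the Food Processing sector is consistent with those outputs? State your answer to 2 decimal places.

d_4 = 950.00

I − A =
  [   0.55    -0.15    -0.20     0.00]
  [  -0.15     0.85    -0.40    -0.10]
  [  -0.25     0.00     0.85    -0.20]
  [   0.00    -0.40    -0.15     0.90]
d = (I − A) x:
  d_1 = (+0.55)·2000 + (-0.15)·1450 + (-0.20)·1800 + (+0.00)·2000 = 522.50
  d_2 = (-0.15)·2000 + (+0.85)·1450 + (-0.40)·1800 + (-0.10)·2000 = 12.50
  d_3 = (-0.25)·2000 + (+0.00)·1450 + (+0.85)·1800 + (-0.20)·2000 = 630.00
  d_4 = (+0.00)·2000 + (-0.40)·1450 + (-0.15)·1800 + (+0.90)·2000 = 950.00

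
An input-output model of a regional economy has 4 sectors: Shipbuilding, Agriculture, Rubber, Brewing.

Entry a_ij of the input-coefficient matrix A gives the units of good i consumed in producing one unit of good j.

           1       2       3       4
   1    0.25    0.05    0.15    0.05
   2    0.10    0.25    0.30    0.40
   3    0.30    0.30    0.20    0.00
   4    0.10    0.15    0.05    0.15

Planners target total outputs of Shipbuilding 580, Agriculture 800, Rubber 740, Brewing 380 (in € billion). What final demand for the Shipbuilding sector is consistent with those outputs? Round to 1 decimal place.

I − A =
  [   0.75    -0.05    -0.15    -0.05]
  [  -0.10     0.75    -0.30    -0.40]
  [  -0.30    -0.30     0.80     0.00]
  [  -0.10    -0.15    -0.05     0.85]
d = (I − A) x:
  d_1 = (+0.75)·580 + (-0.05)·800 + (-0.15)·740 + (-0.05)·380 = 265.0
  d_2 = (-0.10)·580 + (+0.75)·800 + (-0.30)·740 + (-0.40)·380 = 168.0
  d_3 = (-0.30)·580 + (-0.30)·800 + (+0.80)·740 + (+0.00)·380 = 178.0
  d_4 = (-0.10)·580 + (-0.15)·800 + (-0.05)·740 + (+0.85)·380 = 108.0

d_1 = 265.0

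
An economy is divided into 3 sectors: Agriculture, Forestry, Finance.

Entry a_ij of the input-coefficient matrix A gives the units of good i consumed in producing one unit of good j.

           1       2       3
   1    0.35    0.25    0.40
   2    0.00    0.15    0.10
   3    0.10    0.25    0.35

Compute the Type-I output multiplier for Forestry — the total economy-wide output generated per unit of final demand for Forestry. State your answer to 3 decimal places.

I − A =
  [   0.65    -0.25    -0.40]
  [   0.00     0.85    -0.10]
  [  -0.10    -0.25     0.65]
Cofactors of I−A, C_ij = (−1)^(i+j)·(minor ij) (rows/columns in the sector order above):
  C_11 = (0.85)(0.65) − (-0.10)(-0.25) = 0.5275
  C_12 = −[(0.00)(0.65) − (-0.10)(-0.10)] = 0.0100
  C_13 = (0.00)(-0.25) − (0.85)(-0.10) = 0.0850
  C_21 = −[(-0.25)(0.65) − (-0.40)(-0.25)] = 0.2625
  C_22 = (0.65)(0.65) − (-0.40)(-0.10) = 0.3825
  C_23 = −[(0.65)(-0.25) − (-0.25)(-0.10)] = 0.1875
  C_31 = (-0.25)(-0.10) − (-0.40)(0.85) = 0.3650
  C_32 = −[(0.65)(-0.10) − (-0.40)(0.00)] = 0.0650
  C_33 = (0.65)(0.85) − (-0.25)(0.00) = 0.5525
det(I−A) = Σ_j (I−A)_1j·C_1j = (0.65)(0.5275) + (-0.25)(0.0100) + (-0.40)(0.0850) = 0.306375
adj(I−A) = Cᵀ =
  [ 0.5275   0.2625   0.3650]
  [ 0.0100   0.3825   0.0650]
  [ 0.0850   0.1875   0.5525]
(I − A)⁻¹ = adj(I−A) / det(I−A) ≈
  [   1.7217     0.8568     1.1914]
  [   0.0326     1.2485     0.2122]
  [   0.2774     0.6120     1.8033]
The output multiplier for sector j is the column-j sum of the Leontief inverse (I − A)⁻¹ = adj(I−A) / det(I−A).
Column 2 of adj(I−A): (0.2625, 0.3825, 0.1875); det(I−A) = 0.306375.
m_2 = (0.2625 + 0.3825 + 0.1875) / 0.306375 = 0.8325 / 0.306375 ≈ 2.717.

m_2 = 2.717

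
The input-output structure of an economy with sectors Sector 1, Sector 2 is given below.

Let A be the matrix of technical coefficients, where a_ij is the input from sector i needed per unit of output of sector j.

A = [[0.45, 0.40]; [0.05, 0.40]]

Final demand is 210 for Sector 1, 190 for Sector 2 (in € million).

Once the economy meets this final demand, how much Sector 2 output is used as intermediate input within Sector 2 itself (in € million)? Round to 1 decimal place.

I − A =
  [   0.55    -0.40]
  [  -0.05     0.60]
det(I−A) = (0.55)(0.60) − (-0.40)(-0.05) = 0.3100
adj(I−A) = [[0.60, 0.40], [0.05, 0.55]]
(I − A)⁻¹ = adj(I−A) / det(I−A) ≈
  [   1.9355     1.2903]
  [   0.1613     1.7742]
First solve x = (I − A)⁻¹ d = adj(I−A)·d / det(I−A); in particular x_2 = (0.05·210 + 0.55·190) / 0.3100 = 115.00 / 0.3100 ≈ 370.968.
Intermediate flow from 2 to 2: z_22 = a_22 · x_2 = 0.40 × 115.00 / 0.3100 = 46.00 / 0.3100 ≈ 148.4.

z_22 = 148.4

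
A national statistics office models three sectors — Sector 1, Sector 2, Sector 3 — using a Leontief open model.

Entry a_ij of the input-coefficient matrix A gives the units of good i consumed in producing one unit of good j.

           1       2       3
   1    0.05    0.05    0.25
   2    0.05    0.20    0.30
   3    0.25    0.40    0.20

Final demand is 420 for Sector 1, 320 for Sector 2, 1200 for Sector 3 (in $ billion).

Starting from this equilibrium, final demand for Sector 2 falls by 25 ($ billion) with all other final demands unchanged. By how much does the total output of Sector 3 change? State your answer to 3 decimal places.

I − A =
  [   0.95    -0.05    -0.25]
  [  -0.05     0.80    -0.30]
  [  -0.25    -0.40     0.80]
Cofactors of I−A, C_ij = (−1)^(i+j)·(minor ij) (rows/columns in the sector order above):
  C_11 = (0.80)(0.80) − (-0.30)(-0.40) = 0.5200
  C_12 = −[(-0.05)(0.80) − (-0.30)(-0.25)] = 0.1150
  C_13 = (-0.05)(-0.40) − (0.80)(-0.25) = 0.2200
  C_21 = −[(-0.05)(0.80) − (-0.25)(-0.40)] = 0.1400
  C_22 = (0.95)(0.80) − (-0.25)(-0.25) = 0.6975
  C_23 = −[(0.95)(-0.40) − (-0.05)(-0.25)] = 0.3925
  C_31 = (-0.05)(-0.30) − (-0.25)(0.80) = 0.2150
  C_32 = −[(0.95)(-0.30) − (-0.25)(-0.05)] = 0.2975
  C_33 = (0.95)(0.80) − (-0.05)(-0.05) = 0.7575
det(I−A) = Σ_j (I−A)_1j·C_1j = (0.95)(0.5200) + (-0.05)(0.1150) + (-0.25)(0.2200) = 0.43325
adj(I−A) = Cᵀ =
  [ 0.5200   0.1400   0.2150]
  [ 0.1150   0.6975   0.2975]
  [ 0.2200   0.3925   0.7575]
(I − A)⁻¹ = adj(I−A) / det(I−A) ≈
  [   1.2002     0.3231     0.4962]
  [   0.2654     1.6099     0.6867]
  [   0.5078     0.9059     1.7484]
Δx = (I − A)⁻¹ Δd with Δd having -25 in the Sector 2 component and 0 elsewhere.
So Δx_3 = L_32 · (-25), where L_32 = adj(I−A)_32 / det(I−A) = 0.3925 / 0.43325.
Δx_3 = 0.3925 × (-25) / 0.43325 = -9.8125 / 0.43325 ≈ -22.649.

Δx_3 = -22.649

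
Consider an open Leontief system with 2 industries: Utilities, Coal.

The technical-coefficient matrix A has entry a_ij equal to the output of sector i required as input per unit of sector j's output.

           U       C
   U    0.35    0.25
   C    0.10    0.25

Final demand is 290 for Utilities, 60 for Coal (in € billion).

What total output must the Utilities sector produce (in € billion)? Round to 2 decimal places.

I − A =
  [   0.65    -0.25]
  [  -0.10     0.75]
det(I−A) = (0.65)(0.75) − (-0.25)(-0.10) = 0.4625
adj(I−A) = [[0.75, 0.25], [0.10, 0.65]]
(I − A)⁻¹ = adj(I−A) / det(I−A) ≈
  [   1.6216     0.5405]
  [   0.2162     1.4054]
x = (I − A)⁻¹ d = adj(I−A)·d / det(I−A), with det(I−A) = 0.4625:
  x_U = (0.75·290 + 0.25·60) / 0.4625 = 232.50 / 0.4625 ≈ 502.70
  x_C = (0.10·290 + 0.65·60) / 0.4625 = 68.00 / 0.4625 ≈ 147.03

x_U = 502.70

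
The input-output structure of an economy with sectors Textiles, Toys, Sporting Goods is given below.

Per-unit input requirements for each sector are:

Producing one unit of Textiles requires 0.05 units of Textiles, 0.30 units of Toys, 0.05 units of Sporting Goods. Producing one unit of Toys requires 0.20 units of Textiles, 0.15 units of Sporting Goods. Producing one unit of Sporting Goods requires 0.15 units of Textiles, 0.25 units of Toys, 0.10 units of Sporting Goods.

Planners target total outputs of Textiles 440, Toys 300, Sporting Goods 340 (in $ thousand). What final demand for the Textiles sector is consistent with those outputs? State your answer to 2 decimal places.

I − A =
  [   0.95    -0.20    -0.15]
  [  -0.30     1.00    -0.25]
  [  -0.05    -0.15     0.90]
d = (I − A) x:
  d_1 = (+0.95)·440 + (-0.20)·300 + (-0.15)·340 = 307.00
  d_2 = (-0.30)·440 + (+1.00)·300 + (-0.25)·340 = 83.00
  d_3 = (-0.05)·440 + (-0.15)·300 + (+0.90)·340 = 239.00

d_1 = 307.00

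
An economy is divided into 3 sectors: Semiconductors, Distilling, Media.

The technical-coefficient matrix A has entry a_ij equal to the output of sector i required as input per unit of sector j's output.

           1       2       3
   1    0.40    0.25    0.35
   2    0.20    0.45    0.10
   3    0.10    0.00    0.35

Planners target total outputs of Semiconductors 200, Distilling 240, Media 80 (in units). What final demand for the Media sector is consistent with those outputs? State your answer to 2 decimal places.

I − A =
  [   0.60    -0.25    -0.35]
  [  -0.20     0.55    -0.10]
  [  -0.10     0.00     0.65]
d = (I − A) x:
  d_1 = (+0.60)·200 + (-0.25)·240 + (-0.35)·80 = 32.00
  d_2 = (-0.20)·200 + (+0.55)·240 + (-0.10)·80 = 84.00
  d_3 = (-0.10)·200 + (+0.00)·240 + (+0.65)·80 = 32.00

d_3 = 32.00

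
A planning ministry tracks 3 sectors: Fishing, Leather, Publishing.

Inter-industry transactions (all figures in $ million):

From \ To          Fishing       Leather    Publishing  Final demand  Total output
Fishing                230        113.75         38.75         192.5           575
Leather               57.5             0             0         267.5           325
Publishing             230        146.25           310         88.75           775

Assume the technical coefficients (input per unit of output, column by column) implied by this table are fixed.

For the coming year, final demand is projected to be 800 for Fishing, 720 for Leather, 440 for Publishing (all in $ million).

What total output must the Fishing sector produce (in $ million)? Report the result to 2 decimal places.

x_1 = 2113.34

Technical coefficients a_ij = z_ij / X_j:
  a_11 = 230/575 = 0.40, a_21 = 57.5/575 = 0.10, a_31 = 230/575 = 0.40
  a_12 = 113.75/325 = 0.35, a_22 = 0/325 = 0.00, a_32 = 146.25/325 = 0.45
  a_13 = 38.75/775 = 0.05, a_23 = 0/775 = 0.00, a_33 = 310/775 = 0.40
I − A =
  [   0.60    -0.35    -0.05]
  [  -0.10     1.00     0.00]
  [  -0.40    -0.45     0.60]
Cofactors of I−A, C_ij = (−1)^(i+j)·(minor ij) (rows/columns in the sector order above):
  C_11 = (1.00)(0.60) − (0.00)(-0.45) = 0.6000
  C_12 = −[(-0.10)(0.60) − (0.00)(-0.40)] = 0.0600
  C_13 = (-0.10)(-0.45) − (1.00)(-0.40) = 0.4450
  C_21 = −[(-0.35)(0.60) − (-0.05)(-0.45)] = 0.2325
  C_22 = (0.60)(0.60) − (-0.05)(-0.40) = 0.3400
  C_23 = −[(0.60)(-0.45) − (-0.35)(-0.40)] = 0.4100
  C_31 = (-0.35)(0.00) − (-0.05)(1.00) = 0.0500
  C_32 = −[(0.60)(0.00) − (-0.05)(-0.10)] = 0.0050
  C_33 = (0.60)(1.00) − (-0.35)(-0.10) = 0.5650
det(I−A) = Σ_j (I−A)_1j·C_1j = (0.60)(0.6000) + (-0.35)(0.0600) + (-0.05)(0.4450) = 0.31675
adj(I−A) = Cᵀ =
  [ 0.6000   0.2325   0.0500]
  [ 0.0600   0.3400   0.0050]
  [ 0.4450   0.4100   0.5650]
(I − A)⁻¹ = adj(I−A) / det(I−A) ≈
  [   1.8942     0.7340     0.1579]
  [   0.1894     1.0734     0.0158]
  [   1.4049     1.2944     1.7837]
x = (I − A)⁻¹ d = adj(I−A)·d / det(I−A), with det(I−A) = 0.31675:
  x_1 = (0.6000·800 + 0.2325·720 + 0.0500·440) / 0.31675 = 669.40 / 0.31675 ≈ 2113.34
  x_2 = (0.0600·800 + 0.3400·720 + 0.0050·440) / 0.31675 = 295.00 / 0.31675 ≈ 931.33
  x_3 = (0.4450·800 + 0.4100·720 + 0.5650·440) / 0.31675 = 899.80 / 0.31675 ≈ 2840.73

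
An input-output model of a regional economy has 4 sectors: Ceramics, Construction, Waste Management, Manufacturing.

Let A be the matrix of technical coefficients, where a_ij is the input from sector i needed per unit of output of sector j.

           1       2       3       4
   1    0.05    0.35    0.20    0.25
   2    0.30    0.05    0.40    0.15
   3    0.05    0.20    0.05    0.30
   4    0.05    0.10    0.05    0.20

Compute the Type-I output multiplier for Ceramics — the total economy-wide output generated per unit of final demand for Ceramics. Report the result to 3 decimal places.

m_1 = 2.319

I − A =
  [   0.95    -0.35    -0.20    -0.25]
  [  -0.30     0.95    -0.40    -0.15]
  [  -0.05    -0.20     0.95    -0.30]
  [  -0.05    -0.10    -0.05     0.80]
Compute the cofactors C_ij = (−1)^(i+j)·(3×3 minor ij) of I−A; the adjugate is their transpose:
adj(I−A) = Cᵀ =
  [ 0.616000   0.325000   0.285500   0.360500]
  [ 0.253000   0.684250   0.359375   0.342125]
  [ 0.110000   0.198500   0.601750   0.297250]
  [ 0.077000   0.118250   0.100375   0.653125]
det(I−A) = Σ_j (I−A)_1j·C_1j = (0.95)(0.616000) + (-0.35)(0.253000) + (-0.20)(0.110000) + (-0.25)(0.077000) = 0.4554
(I − A)⁻¹ = adj(I−A) / det(I−A) ≈
  [   1.3527     0.7137     0.6269     0.7916]
  [   0.5556     1.5025     0.7891     0.7513]
  [   0.2415     0.4359     1.3214     0.6527]
  [   0.1691     0.2597     0.2204     1.4342]
The output multiplier for sector j is the column-j sum of the Leontief inverse (I − A)⁻¹ = adj(I−A) / det(I−A).
Column 1 of adj(I−A): (0.616000, 0.253000, 0.110000, 0.077000); det(I−A) = 0.4554.
m_1 = (0.616000 + 0.253000 + 0.110000 + 0.077000) / 0.4554 = 1.056 / 0.4554 ≈ 2.319.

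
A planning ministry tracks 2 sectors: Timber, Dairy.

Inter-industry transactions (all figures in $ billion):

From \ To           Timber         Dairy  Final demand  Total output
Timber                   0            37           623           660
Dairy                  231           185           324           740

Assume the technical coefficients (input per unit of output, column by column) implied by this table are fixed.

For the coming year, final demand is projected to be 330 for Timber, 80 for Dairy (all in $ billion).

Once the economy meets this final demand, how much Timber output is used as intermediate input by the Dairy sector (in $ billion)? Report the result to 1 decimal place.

Technical coefficients a_ij = z_ij / X_j:
  a_11 = 0/660 = 0.00, a_21 = 231/660 = 0.35
  a_12 = 37/740 = 0.05, a_22 = 185/740 = 0.25
I − A =
  [   1.00    -0.05]
  [  -0.35     0.75]
det(I−A) = (1.00)(0.75) − (-0.05)(-0.35) = 0.7325
adj(I−A) = [[0.75, 0.05], [0.35, 1.00]]
(I − A)⁻¹ = adj(I−A) / det(I−A) ≈
  [   1.0239     0.0683]
  [   0.4778     1.3652]
First solve x = (I − A)⁻¹ d = adj(I−A)·d / det(I−A); in particular x_2 = (0.35·330 + 1.00·80) / 0.7325 = 195.50 / 0.7325 ≈ 266.894.
Intermediate flow from 1 to 2: z_12 = a_12 · x_2 = 0.05 × 195.50 / 0.7325 = 9.775 / 0.7325 ≈ 13.3.

z_12 = 13.3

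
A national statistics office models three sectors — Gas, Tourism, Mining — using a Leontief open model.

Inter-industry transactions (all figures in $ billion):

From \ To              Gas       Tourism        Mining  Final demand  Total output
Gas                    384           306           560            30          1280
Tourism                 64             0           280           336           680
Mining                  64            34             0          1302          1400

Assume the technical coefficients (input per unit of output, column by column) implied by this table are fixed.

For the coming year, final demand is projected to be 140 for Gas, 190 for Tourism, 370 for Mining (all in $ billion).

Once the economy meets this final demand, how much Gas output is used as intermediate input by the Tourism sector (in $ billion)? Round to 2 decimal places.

z_GT = 137.30

Technical coefficients a_ij = z_ij / X_j:
  a_GG = 384/1280 = 0.30, a_TG = 64/1280 = 0.05, a_MG = 64/1280 = 0.05
  a_GT = 306/680 = 0.45, a_TT = 0/680 = 0.00, a_MT = 34/680 = 0.05
  a_GM = 560/1400 = 0.40, a_TM = 280/1400 = 0.20, a_MM = 0/1400 = 0.00
I − A =
  [   0.70    -0.45    -0.40]
  [  -0.05     1.00    -0.20]
  [  -0.05    -0.05     1.00]
Cofactors of I−A, C_ij = (−1)^(i+j)·(minor ij) (rows/columns in the sector order above):
  C_11 = (1.00)(1.00) − (-0.20)(-0.05) = 0.9900
  C_12 = −[(-0.05)(1.00) − (-0.20)(-0.05)] = 0.0600
  C_13 = (-0.05)(-0.05) − (1.00)(-0.05) = 0.0525
  C_21 = −[(-0.45)(1.00) − (-0.40)(-0.05)] = 0.4700
  C_22 = (0.70)(1.00) − (-0.40)(-0.05) = 0.6800
  C_23 = −[(0.70)(-0.05) − (-0.45)(-0.05)] = 0.0575
  C_31 = (-0.45)(-0.20) − (-0.40)(1.00) = 0.4900
  C_32 = −[(0.70)(-0.20) − (-0.40)(-0.05)] = 0.1600
  C_33 = (0.70)(1.00) − (-0.45)(-0.05) = 0.6775
det(I−A) = Σ_j (I−A)_1j·C_1j = (0.70)(0.9900) + (-0.45)(0.0600) + (-0.40)(0.0525) = 0.6450
adj(I−A) = Cᵀ =
  [ 0.9900   0.4700   0.4900]
  [ 0.0600   0.6800   0.1600]
  [ 0.0525   0.0575   0.6775]
(I − A)⁻¹ = adj(I−A) / det(I−A) ≈
  [   1.5349     0.7287     0.7597]
  [   0.0930     1.0543     0.2481]
  [   0.0814     0.0891     1.0504]
First solve x = (I − A)⁻¹ d = adj(I−A)·d / det(I−A); in particular x_T = (0.0600·140 + 0.6800·190 + 0.1600·370) / 0.6450 = 196.80 / 0.6450 ≈ 305.1163.
Intermediate flow from G to T: z_GT = a_GT · x_T = 0.45 × 196.80 / 0.6450 = 88.56 / 0.6450 ≈ 137.30.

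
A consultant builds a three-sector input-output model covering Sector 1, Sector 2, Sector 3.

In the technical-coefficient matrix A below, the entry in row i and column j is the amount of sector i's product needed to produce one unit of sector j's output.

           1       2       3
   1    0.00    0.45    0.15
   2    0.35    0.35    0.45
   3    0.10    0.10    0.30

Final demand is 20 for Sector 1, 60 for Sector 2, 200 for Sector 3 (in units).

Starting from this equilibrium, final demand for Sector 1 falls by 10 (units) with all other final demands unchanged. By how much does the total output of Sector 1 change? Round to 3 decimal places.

I − A =
  [   1.00    -0.45    -0.15]
  [  -0.35     0.65    -0.45]
  [  -0.10    -0.10     0.70]
Cofactors of I−A, C_ij = (−1)^(i+j)·(minor ij) (rows/columns in the sector order above):
  C_11 = (0.65)(0.70) − (-0.45)(-0.10) = 0.4100
  C_12 = −[(-0.35)(0.70) − (-0.45)(-0.10)] = 0.2900
  C_13 = (-0.35)(-0.10) − (0.65)(-0.10) = 0.1000
  C_21 = −[(-0.45)(0.70) − (-0.15)(-0.10)] = 0.3300
  C_22 = (1.00)(0.70) − (-0.15)(-0.10) = 0.6850
  C_23 = −[(1.00)(-0.10) − (-0.45)(-0.10)] = 0.1450
  C_31 = (-0.45)(-0.45) − (-0.15)(0.65) = 0.3000
  C_32 = −[(1.00)(-0.45) − (-0.15)(-0.35)] = 0.5025
  C_33 = (1.00)(0.65) − (-0.45)(-0.35) = 0.4925
det(I−A) = Σ_j (I−A)_1j·C_1j = (1.00)(0.4100) + (-0.45)(0.2900) + (-0.15)(0.1000) = 0.2645
adj(I−A) = Cᵀ =
  [ 0.4100   0.3300   0.3000]
  [ 0.2900   0.6850   0.5025]
  [ 0.1000   0.1450   0.4925]
(I − A)⁻¹ = adj(I−A) / det(I−A) ≈
  [   1.5501     1.2476     1.1342]
  [   1.0964     2.5898     1.8998]
  [   0.3781     0.5482     1.8620]
Δx = (I − A)⁻¹ Δd with Δd having -10 in the Sector 1 component and 0 elsewhere.
So Δx_1 = L_11 · (-10), where L_11 = adj(I−A)_11 / det(I−A) = 0.4100 / 0.2645.
Δx_1 = 0.4100 × (-10) / 0.2645 = -4.10 / 0.2645 ≈ -15.501.

Δx_1 = -15.501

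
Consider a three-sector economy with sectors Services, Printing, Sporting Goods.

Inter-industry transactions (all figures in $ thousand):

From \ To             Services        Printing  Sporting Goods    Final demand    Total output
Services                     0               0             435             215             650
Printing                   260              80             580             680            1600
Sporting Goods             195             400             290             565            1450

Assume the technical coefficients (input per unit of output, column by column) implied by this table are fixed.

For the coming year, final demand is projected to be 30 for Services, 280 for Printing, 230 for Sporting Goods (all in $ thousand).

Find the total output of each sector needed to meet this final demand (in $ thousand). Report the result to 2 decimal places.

x_1 = 195.32, x_2 = 609.00, x_3 = 551.06

Technical coefficients a_ij = z_ij / X_j:
  a_11 = 0/650 = 0.00, a_21 = 260/650 = 0.40, a_31 = 195/650 = 0.30
  a_12 = 0/1600 = 0.00, a_22 = 80/1600 = 0.05, a_32 = 400/1600 = 0.25
  a_13 = 435/1450 = 0.30, a_23 = 580/1450 = 0.40, a_33 = 290/1450 = 0.20
I − A =
  [   1.00     0.00    -0.30]
  [  -0.40     0.95    -0.40]
  [  -0.30    -0.25     0.80]
Cofactors of I−A, C_ij = (−1)^(i+j)·(minor ij) (rows/columns in the sector order above):
  C_11 = (0.95)(0.80) − (-0.40)(-0.25) = 0.6600
  C_12 = −[(-0.40)(0.80) − (-0.40)(-0.30)] = 0.4400
  C_13 = (-0.40)(-0.25) − (0.95)(-0.30) = 0.3850
  C_21 = −[(0.00)(0.80) − (-0.30)(-0.25)] = 0.0750
  C_22 = (1.00)(0.80) − (-0.30)(-0.30) = 0.7100
  C_23 = −[(1.00)(-0.25) − (0.00)(-0.30)] = 0.2500
  C_31 = (0.00)(-0.40) − (-0.30)(0.95) = 0.2850
  C_32 = −[(1.00)(-0.40) − (-0.30)(-0.40)] = 0.5200
  C_33 = (1.00)(0.95) − (0.00)(-0.40) = 0.9500
det(I−A) = Σ_j (I−A)_1j·C_1j = (1.00)(0.6600) + (0.00)(0.4400) + (-0.30)(0.3850) = 0.5445
adj(I−A) = Cᵀ =
  [ 0.6600   0.0750   0.2850]
  [ 0.4400   0.7100   0.5200]
  [ 0.3850   0.2500   0.9500]
(I − A)⁻¹ = adj(I−A) / det(I−A) ≈
  [   1.2121     0.1377     0.5234]
  [   0.8081     1.3039     0.9550]
  [   0.7071     0.4591     1.7447]
x = (I − A)⁻¹ d = adj(I−A)·d / det(I−A), with det(I−A) = 0.5445:
  x_1 = (0.6600·30 + 0.0750·280 + 0.2850·230) / 0.5445 = 106.35 / 0.5445 ≈ 195.32
  x_2 = (0.4400·30 + 0.7100·280 + 0.5200·230) / 0.5445 = 331.60 / 0.5445 ≈ 609.00
  x_3 = (0.3850·30 + 0.2500·280 + 0.9500·230) / 0.5445 = 300.05 / 0.5445 ≈ 551.06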